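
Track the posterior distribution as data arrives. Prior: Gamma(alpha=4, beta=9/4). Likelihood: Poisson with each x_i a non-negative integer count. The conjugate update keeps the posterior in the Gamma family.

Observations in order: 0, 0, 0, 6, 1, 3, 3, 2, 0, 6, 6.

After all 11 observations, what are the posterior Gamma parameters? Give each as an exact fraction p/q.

obs 1: x=0 → posterior Gamma(4, 13/4)
obs 2: x=0 → posterior Gamma(4, 17/4)
obs 3: x=0 → posterior Gamma(4, 21/4)
obs 4: x=6 → posterior Gamma(10, 25/4)
obs 5: x=1 → posterior Gamma(11, 29/4)
obs 6: x=3 → posterior Gamma(14, 33/4)
obs 7: x=3 → posterior Gamma(17, 37/4)
obs 8: x=2 → posterior Gamma(19, 41/4)
obs 9: x=0 → posterior Gamma(19, 45/4)
obs 10: x=6 → posterior Gamma(25, 49/4)
obs 11: x=6 → posterior Gamma(31, 53/4)

alpha=31, beta=53/4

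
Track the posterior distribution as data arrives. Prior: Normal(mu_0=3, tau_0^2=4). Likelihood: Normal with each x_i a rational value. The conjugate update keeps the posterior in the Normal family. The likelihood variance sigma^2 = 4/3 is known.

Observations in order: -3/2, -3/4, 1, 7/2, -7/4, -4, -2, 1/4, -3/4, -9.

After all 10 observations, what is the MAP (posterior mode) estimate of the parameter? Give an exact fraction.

obs 1: x=-3/2 → posterior Normal(-3/8, 1)
obs 2: x=-3/4 → posterior Normal(-15/28, 4/7)
obs 3: x=1 → posterior Normal(-3/40, 2/5)
obs 4: x=7/2 → posterior Normal(3/4, 4/13)
obs 5: x=-7/4 → posterior Normal(9/32, 1/4)
obs 6: x=-4 → posterior Normal(-15/38, 4/19)
obs 7: x=-2 → posterior Normal(-27/44, 2/11)
obs 8: x=1/4 → posterior Normal(-51/100, 4/25)
obs 9: x=-3/4 → posterior Normal(-15/28, 1/7)
obs 10: x=-9 → posterior Normal(-42/31, 4/31)

-42/31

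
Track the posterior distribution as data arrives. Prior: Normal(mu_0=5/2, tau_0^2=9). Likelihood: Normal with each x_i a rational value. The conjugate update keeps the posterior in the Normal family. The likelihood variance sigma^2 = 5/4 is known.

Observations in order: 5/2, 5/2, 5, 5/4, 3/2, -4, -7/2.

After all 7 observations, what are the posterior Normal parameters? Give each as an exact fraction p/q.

mu_0=403/514, tau_0^2=45/257

obs 1: x=5/2 → posterior Normal(5/2, 45/41)
obs 2: x=5/2 → posterior Normal(5/2, 45/77)
obs 3: x=5 → posterior Normal(745/226, 45/113)
obs 4: x=5/4 → posterior Normal(835/298, 45/149)
obs 5: x=3/2 → posterior Normal(943/370, 9/37)
obs 6: x=-4 → posterior Normal(655/442, 45/221)
obs 7: x=-7/2 → posterior Normal(403/514, 45/257)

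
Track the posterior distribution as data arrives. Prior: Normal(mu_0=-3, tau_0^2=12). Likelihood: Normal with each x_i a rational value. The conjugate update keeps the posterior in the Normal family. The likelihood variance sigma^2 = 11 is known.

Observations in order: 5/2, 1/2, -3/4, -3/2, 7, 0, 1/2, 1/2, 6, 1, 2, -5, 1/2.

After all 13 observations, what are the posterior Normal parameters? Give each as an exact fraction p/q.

mu_0=126/167, tau_0^2=132/167

obs 1: x=5/2 → posterior Normal(-3/23, 132/23)
obs 2: x=1/2 → posterior Normal(3/35, 132/35)
obs 3: x=-3/4 → posterior Normal(-6/47, 132/47)
obs 4: x=-3/2 → posterior Normal(-24/59, 132/59)
obs 5: x=7 → posterior Normal(60/71, 132/71)
obs 6: x=0 → posterior Normal(60/83, 132/83)
obs 7: x=1/2 → posterior Normal(66/95, 132/95)
obs 8: x=1/2 → posterior Normal(72/107, 132/107)
obs 9: x=6 → posterior Normal(144/119, 132/119)
obs 10: x=1 → posterior Normal(156/131, 132/131)
obs 11: x=2 → posterior Normal(180/143, 12/13)
obs 12: x=-5 → posterior Normal(24/31, 132/155)
obs 13: x=1/2 → posterior Normal(126/167, 132/167)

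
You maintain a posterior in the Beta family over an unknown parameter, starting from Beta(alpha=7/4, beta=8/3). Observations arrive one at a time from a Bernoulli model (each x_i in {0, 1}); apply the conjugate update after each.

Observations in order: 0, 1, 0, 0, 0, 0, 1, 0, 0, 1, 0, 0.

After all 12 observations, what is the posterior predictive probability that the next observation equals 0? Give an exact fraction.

140/197

obs 1: x=0 → posterior Beta(7/4, 11/3)
obs 2: x=1 → posterior Beta(11/4, 11/3)
obs 3: x=0 → posterior Beta(11/4, 14/3)
obs 4: x=0 → posterior Beta(11/4, 17/3)
obs 5: x=0 → posterior Beta(11/4, 20/3)
obs 6: x=0 → posterior Beta(11/4, 23/3)
obs 7: x=1 → posterior Beta(15/4, 23/3)
obs 8: x=0 → posterior Beta(15/4, 26/3)
obs 9: x=0 → posterior Beta(15/4, 29/3)
obs 10: x=1 → posterior Beta(19/4, 29/3)
obs 11: x=0 → posterior Beta(19/4, 32/3)
obs 12: x=0 → posterior Beta(19/4, 35/3)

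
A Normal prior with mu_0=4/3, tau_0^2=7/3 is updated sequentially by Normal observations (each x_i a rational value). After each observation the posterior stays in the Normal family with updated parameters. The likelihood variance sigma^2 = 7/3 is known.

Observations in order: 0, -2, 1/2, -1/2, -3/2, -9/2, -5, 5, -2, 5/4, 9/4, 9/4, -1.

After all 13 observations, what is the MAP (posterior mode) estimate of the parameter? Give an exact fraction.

obs 1: x=0 → posterior Normal(2/3, 7/6)
obs 2: x=-2 → posterior Normal(-2/9, 7/9)
obs 3: x=1/2 → posterior Normal(-1/24, 7/12)
obs 4: x=-1/2 → posterior Normal(-2/15, 7/15)
obs 5: x=-3/2 → posterior Normal(-13/36, 7/18)
obs 6: x=-9/2 → posterior Normal(-20/21, 1/3)
obs 7: x=-5 → posterior Normal(-35/24, 7/24)
obs 8: x=5 → posterior Normal(-20/27, 7/27)
obs 9: x=-2 → posterior Normal(-13/15, 7/30)
obs 10: x=5/4 → posterior Normal(-89/132, 7/33)
obs 11: x=9/4 → posterior Normal(-31/72, 7/36)
obs 12: x=9/4 → posterior Normal(-35/156, 7/39)
obs 13: x=-1 → posterior Normal(-47/168, 1/6)

-47/168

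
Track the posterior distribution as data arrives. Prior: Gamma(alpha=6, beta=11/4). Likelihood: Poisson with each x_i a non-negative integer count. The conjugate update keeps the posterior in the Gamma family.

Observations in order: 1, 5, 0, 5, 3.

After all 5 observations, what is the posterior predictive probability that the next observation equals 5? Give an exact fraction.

obs 1: x=1 → posterior Gamma(7, 15/4)
obs 2: x=5 → posterior Gamma(12, 19/4)
obs 3: x=0 → posterior Gamma(12, 23/4)
obs 4: x=5 → posterior Gamma(17, 27/4)
obs 5: x=3 → posterior Gamma(20, 31/4)

4177010781173214839320020865967382528/57095656210352901935875415802001953125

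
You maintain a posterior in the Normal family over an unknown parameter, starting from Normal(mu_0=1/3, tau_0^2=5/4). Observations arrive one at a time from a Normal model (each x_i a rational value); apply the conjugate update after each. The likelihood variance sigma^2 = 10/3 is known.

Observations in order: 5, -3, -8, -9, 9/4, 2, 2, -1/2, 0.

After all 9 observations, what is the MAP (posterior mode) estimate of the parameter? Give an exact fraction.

-43/60

obs 1: x=5 → posterior Normal(53/33, 10/11)
obs 2: x=-3 → posterior Normal(13/21, 5/7)
obs 3: x=-8 → posterior Normal(-46/51, 10/17)
obs 4: x=-9 → posterior Normal(-127/60, 1/2)
obs 5: x=9/4 → posterior Normal(-427/276, 10/23)
obs 6: x=2 → posterior Normal(-355/312, 5/13)
obs 7: x=2 → posterior Normal(-283/348, 10/29)
obs 8: x=-1/2 → posterior Normal(-301/384, 5/16)
obs 9: x=0 → posterior Normal(-43/60, 2/7)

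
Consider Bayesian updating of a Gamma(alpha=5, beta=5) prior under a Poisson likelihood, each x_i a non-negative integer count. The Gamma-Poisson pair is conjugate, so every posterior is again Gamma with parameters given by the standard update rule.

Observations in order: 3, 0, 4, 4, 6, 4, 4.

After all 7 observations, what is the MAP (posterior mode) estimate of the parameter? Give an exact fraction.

obs 1: x=3 → posterior Gamma(8, 6)
obs 2: x=0 → posterior Gamma(8, 7)
obs 3: x=4 → posterior Gamma(12, 8)
obs 4: x=4 → posterior Gamma(16, 9)
obs 5: x=6 → posterior Gamma(22, 10)
obs 6: x=4 → posterior Gamma(26, 11)
obs 7: x=4 → posterior Gamma(30, 12)

29/12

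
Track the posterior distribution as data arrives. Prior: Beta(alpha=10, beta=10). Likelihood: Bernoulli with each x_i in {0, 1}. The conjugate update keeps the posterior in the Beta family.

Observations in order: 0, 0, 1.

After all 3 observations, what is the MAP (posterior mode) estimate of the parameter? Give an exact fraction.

10/21

obs 1: x=0 → posterior Beta(10, 11)
obs 2: x=0 → posterior Beta(10, 12)
obs 3: x=1 → posterior Beta(11, 12)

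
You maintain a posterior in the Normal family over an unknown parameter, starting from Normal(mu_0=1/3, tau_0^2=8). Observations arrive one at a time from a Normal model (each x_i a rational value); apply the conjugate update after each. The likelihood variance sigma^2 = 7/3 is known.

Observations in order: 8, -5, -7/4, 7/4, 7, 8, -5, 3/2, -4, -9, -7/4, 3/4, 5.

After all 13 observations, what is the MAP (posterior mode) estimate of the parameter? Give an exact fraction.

obs 1: x=8 → posterior Normal(583/93, 56/31)
obs 2: x=-5 → posterior Normal(223/165, 56/55)
obs 3: x=-7/4 → posterior Normal(97/237, 56/79)
obs 4: x=7/4 → posterior Normal(223/309, 56/103)
obs 5: x=7 → posterior Normal(727/381, 56/127)
obs 6: x=8 → posterior Normal(1303/453, 56/151)
obs 7: x=-5 → posterior Normal(943/525, 8/25)
obs 8: x=3/2 → posterior Normal(1051/597, 56/199)
obs 9: x=-4 → posterior Normal(763/669, 56/223)
obs 10: x=-9 → posterior Normal(115/741, 56/247)
obs 11: x=-7/4 → posterior Normal(-11/813, 56/271)
obs 12: x=3/4 → posterior Normal(43/885, 56/295)
obs 13: x=5 → posterior Normal(403/957, 56/319)

403/957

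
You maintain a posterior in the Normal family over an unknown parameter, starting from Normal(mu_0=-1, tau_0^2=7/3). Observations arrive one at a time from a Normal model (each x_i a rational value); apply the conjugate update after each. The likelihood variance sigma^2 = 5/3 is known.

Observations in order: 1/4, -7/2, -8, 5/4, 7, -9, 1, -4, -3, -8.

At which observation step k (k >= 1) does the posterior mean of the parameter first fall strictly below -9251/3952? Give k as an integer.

obs 1: x=1/4 → posterior Normal(-13/48, 35/36)
obs 2: x=-7/2 → posterior Normal(-111/76, 35/57)
obs 3: x=-8 → posterior Normal(-335/104, 35/78)
obs 4: x=5/4 → posterior Normal(-25/11, 35/99)
obs 5: x=7 → posterior Normal(-13/20, 7/24)
obs 6: x=-9 → posterior Normal(-89/47, 35/141)
obs 7: x=1 → posterior Normal(-41/27, 35/162)
obs 8: x=-4 → posterior Normal(-110/61, 35/183)
obs 9: x=-3 → posterior Normal(-131/68, 35/204)
obs 10: x=-8 → posterior Normal(-187/75, 7/45)

k = 3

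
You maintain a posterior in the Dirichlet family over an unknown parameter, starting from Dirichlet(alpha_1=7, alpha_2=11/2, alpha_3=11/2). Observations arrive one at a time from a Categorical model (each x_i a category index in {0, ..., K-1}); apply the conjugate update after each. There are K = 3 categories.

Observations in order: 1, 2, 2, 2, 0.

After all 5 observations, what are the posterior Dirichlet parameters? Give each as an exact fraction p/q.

obs 1: x=1 → posterior Dirichlet(7, 13/2, 11/2)
obs 2: x=2 → posterior Dirichlet(7, 13/2, 13/2)
obs 3: x=2 → posterior Dirichlet(7, 13/2, 15/2)
obs 4: x=2 → posterior Dirichlet(7, 13/2, 17/2)
obs 5: x=0 → posterior Dirichlet(8, 13/2, 17/2)

alpha_1=8, alpha_2=13/2, alpha_3=17/2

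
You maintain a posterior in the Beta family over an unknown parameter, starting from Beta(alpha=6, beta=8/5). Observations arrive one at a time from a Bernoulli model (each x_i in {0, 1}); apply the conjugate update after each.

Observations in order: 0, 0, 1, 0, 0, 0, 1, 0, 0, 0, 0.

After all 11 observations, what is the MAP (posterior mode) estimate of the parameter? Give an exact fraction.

obs 1: x=0 → posterior Beta(6, 13/5)
obs 2: x=0 → posterior Beta(6, 18/5)
obs 3: x=1 → posterior Beta(7, 18/5)
obs 4: x=0 → posterior Beta(7, 23/5)
obs 5: x=0 → posterior Beta(7, 28/5)
obs 6: x=0 → posterior Beta(7, 33/5)
obs 7: x=1 → posterior Beta(8, 33/5)
obs 8: x=0 → posterior Beta(8, 38/5)
obs 9: x=0 → posterior Beta(8, 43/5)
obs 10: x=0 → posterior Beta(8, 48/5)
obs 11: x=0 → posterior Beta(8, 53/5)

35/83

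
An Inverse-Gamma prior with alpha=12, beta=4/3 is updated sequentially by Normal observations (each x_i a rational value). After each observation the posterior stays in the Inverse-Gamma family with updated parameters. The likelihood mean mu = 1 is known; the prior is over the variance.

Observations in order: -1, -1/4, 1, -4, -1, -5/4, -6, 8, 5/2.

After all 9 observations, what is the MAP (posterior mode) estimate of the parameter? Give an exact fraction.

3421/840

obs 1: x=-1 → posterior Inverse-Gamma(25/2, 10/3)
obs 2: x=-1/4 → posterior Inverse-Gamma(13, 395/96)
obs 3: x=1 → posterior Inverse-Gamma(27/2, 395/96)
obs 4: x=-4 → posterior Inverse-Gamma(14, 1595/96)
obs 5: x=-1 → posterior Inverse-Gamma(29/2, 1787/96)
obs 6: x=-5/4 → posterior Inverse-Gamma(15, 1015/48)
obs 7: x=-6 → posterior Inverse-Gamma(31/2, 2191/48)
obs 8: x=8 → posterior Inverse-Gamma(16, 3367/48)
obs 9: x=5/2 → posterior Inverse-Gamma(33/2, 3421/48)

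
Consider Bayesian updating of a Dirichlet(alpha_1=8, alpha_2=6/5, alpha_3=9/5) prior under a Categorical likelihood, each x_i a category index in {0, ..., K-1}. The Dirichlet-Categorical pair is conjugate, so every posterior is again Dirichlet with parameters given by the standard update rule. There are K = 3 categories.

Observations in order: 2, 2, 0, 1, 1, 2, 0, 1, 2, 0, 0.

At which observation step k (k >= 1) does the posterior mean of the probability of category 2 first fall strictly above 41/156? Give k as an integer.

obs 1: x=2 → posterior Dirichlet(8, 6/5, 14/5)
obs 2: x=2 → posterior Dirichlet(8, 6/5, 19/5)
obs 3: x=0 → posterior Dirichlet(9, 6/5, 19/5)
obs 4: x=1 → posterior Dirichlet(9, 11/5, 19/5)
obs 5: x=1 → posterior Dirichlet(9, 16/5, 19/5)
obs 6: x=2 → posterior Dirichlet(9, 16/5, 24/5)
obs 7: x=0 → posterior Dirichlet(10, 16/5, 24/5)
obs 8: x=1 → posterior Dirichlet(10, 21/5, 24/5)
obs 9: x=2 → posterior Dirichlet(10, 21/5, 29/5)
obs 10: x=0 → posterior Dirichlet(11, 21/5, 29/5)
obs 11: x=0 → posterior Dirichlet(12, 21/5, 29/5)

k = 2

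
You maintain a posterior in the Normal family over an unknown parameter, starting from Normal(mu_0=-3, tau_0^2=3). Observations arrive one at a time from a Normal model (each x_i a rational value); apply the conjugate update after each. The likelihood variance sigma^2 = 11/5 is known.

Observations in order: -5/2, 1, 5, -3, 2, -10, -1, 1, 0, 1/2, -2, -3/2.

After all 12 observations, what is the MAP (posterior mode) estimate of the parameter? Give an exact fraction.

obs 1: x=-5/2 → posterior Normal(-141/52, 33/26)
obs 2: x=1 → posterior Normal(-111/82, 33/41)
obs 3: x=5 → posterior Normal(39/112, 33/56)
obs 4: x=-3 → posterior Normal(-51/142, 33/71)
obs 5: x=2 → posterior Normal(9/172, 33/86)
obs 6: x=-10 → posterior Normal(-291/202, 33/101)
obs 7: x=-1 → posterior Normal(-321/232, 33/116)
obs 8: x=1 → posterior Normal(-291/262, 33/131)
obs 9: x=0 → posterior Normal(-291/292, 33/146)
obs 10: x=1/2 → posterior Normal(-6/7, 33/161)
obs 11: x=-2 → posterior Normal(-21/22, 3/16)
obs 12: x=-3/2 → posterior Normal(-381/382, 33/191)

-381/382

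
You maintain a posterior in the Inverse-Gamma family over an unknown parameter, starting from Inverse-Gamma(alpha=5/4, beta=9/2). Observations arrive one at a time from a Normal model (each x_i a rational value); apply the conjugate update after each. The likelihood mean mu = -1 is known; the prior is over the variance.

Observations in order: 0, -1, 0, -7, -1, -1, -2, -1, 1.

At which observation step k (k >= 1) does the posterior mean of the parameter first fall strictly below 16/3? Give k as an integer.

k = 2

obs 1: x=0 → posterior Inverse-Gamma(7/4, 5)
obs 2: x=-1 → posterior Inverse-Gamma(9/4, 5)
obs 3: x=0 → posterior Inverse-Gamma(11/4, 11/2)
obs 4: x=-7 → posterior Inverse-Gamma(13/4, 47/2)
obs 5: x=-1 → posterior Inverse-Gamma(15/4, 47/2)
obs 6: x=-1 → posterior Inverse-Gamma(17/4, 47/2)
obs 7: x=-2 → posterior Inverse-Gamma(19/4, 24)
obs 8: x=-1 → posterior Inverse-Gamma(21/4, 24)
obs 9: x=1 → posterior Inverse-Gamma(23/4, 26)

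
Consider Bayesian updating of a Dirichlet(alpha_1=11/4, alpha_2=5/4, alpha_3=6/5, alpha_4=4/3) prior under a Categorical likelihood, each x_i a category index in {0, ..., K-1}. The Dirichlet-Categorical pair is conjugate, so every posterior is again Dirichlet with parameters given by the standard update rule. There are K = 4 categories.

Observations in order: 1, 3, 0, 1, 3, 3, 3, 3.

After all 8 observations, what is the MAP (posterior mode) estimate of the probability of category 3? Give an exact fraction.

40/79

obs 1: x=1 → posterior Dirichlet(11/4, 9/4, 6/5, 4/3)
obs 2: x=3 → posterior Dirichlet(11/4, 9/4, 6/5, 7/3)
obs 3: x=0 → posterior Dirichlet(15/4, 9/4, 6/5, 7/3)
obs 4: x=1 → posterior Dirichlet(15/4, 13/4, 6/5, 7/3)
obs 5: x=3 → posterior Dirichlet(15/4, 13/4, 6/5, 10/3)
obs 6: x=3 → posterior Dirichlet(15/4, 13/4, 6/5, 13/3)
obs 7: x=3 → posterior Dirichlet(15/4, 13/4, 6/5, 16/3)
obs 8: x=3 → posterior Dirichlet(15/4, 13/4, 6/5, 19/3)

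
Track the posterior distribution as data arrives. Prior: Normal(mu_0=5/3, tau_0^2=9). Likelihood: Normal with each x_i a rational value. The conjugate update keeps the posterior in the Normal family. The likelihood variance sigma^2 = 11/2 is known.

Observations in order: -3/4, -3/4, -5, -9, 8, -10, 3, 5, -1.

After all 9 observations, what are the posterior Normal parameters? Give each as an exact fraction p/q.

mu_0=-512/519, tau_0^2=99/173

obs 1: x=-3/4 → posterior Normal(1/6, 99/29)
obs 2: x=-3/4 → posterior Normal(-26/141, 99/47)
obs 3: x=-5 → posterior Normal(-296/195, 99/65)
obs 4: x=-9 → posterior Normal(-782/249, 99/83)
obs 5: x=8 → posterior Normal(-350/303, 99/101)
obs 6: x=-10 → posterior Normal(-890/357, 99/119)
obs 7: x=3 → posterior Normal(-728/411, 99/137)
obs 8: x=5 → posterior Normal(-458/465, 99/155)
obs 9: x=-1 → posterior Normal(-512/519, 99/173)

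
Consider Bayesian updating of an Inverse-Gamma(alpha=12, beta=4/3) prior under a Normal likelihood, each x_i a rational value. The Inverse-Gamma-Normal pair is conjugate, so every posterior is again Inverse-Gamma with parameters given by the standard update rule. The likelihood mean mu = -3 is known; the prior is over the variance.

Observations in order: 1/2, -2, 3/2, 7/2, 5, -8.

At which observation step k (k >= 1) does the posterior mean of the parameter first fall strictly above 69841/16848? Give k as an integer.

obs 1: x=1/2 → posterior Inverse-Gamma(25/2, 179/24)
obs 2: x=-2 → posterior Inverse-Gamma(13, 191/24)
obs 3: x=3/2 → posterior Inverse-Gamma(27/2, 217/12)
obs 4: x=7/2 → posterior Inverse-Gamma(14, 941/24)
obs 5: x=5 → posterior Inverse-Gamma(29/2, 1709/24)
obs 6: x=-8 → posterior Inverse-Gamma(15, 2009/24)

k = 5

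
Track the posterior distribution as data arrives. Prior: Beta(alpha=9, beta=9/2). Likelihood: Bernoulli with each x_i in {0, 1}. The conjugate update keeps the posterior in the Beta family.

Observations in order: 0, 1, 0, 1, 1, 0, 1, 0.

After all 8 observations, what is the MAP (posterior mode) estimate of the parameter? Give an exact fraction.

8/13

obs 1: x=0 → posterior Beta(9, 11/2)
obs 2: x=1 → posterior Beta(10, 11/2)
obs 3: x=0 → posterior Beta(10, 13/2)
obs 4: x=1 → posterior Beta(11, 13/2)
obs 5: x=1 → posterior Beta(12, 13/2)
obs 6: x=0 → posterior Beta(12, 15/2)
obs 7: x=1 → posterior Beta(13, 15/2)
obs 8: x=0 → posterior Beta(13, 17/2)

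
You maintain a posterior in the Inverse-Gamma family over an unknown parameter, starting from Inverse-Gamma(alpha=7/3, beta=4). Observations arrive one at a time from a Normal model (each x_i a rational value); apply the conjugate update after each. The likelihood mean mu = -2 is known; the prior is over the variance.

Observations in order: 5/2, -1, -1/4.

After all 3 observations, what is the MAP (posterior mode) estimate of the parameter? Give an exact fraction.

1551/464

obs 1: x=5/2 → posterior Inverse-Gamma(17/6, 113/8)
obs 2: x=-1 → posterior Inverse-Gamma(10/3, 117/8)
obs 3: x=-1/4 → posterior Inverse-Gamma(23/6, 517/32)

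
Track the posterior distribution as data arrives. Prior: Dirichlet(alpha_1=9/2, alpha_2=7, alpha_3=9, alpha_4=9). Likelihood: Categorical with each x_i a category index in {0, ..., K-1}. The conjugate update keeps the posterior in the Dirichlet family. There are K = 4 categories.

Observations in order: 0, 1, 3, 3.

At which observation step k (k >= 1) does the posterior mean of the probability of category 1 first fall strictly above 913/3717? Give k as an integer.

obs 1: x=0 → posterior Dirichlet(11/2, 7, 9, 9)
obs 2: x=1 → posterior Dirichlet(11/2, 8, 9, 9)
obs 3: x=3 → posterior Dirichlet(11/2, 8, 9, 10)
obs 4: x=3 → posterior Dirichlet(11/2, 8, 9, 11)

k = 2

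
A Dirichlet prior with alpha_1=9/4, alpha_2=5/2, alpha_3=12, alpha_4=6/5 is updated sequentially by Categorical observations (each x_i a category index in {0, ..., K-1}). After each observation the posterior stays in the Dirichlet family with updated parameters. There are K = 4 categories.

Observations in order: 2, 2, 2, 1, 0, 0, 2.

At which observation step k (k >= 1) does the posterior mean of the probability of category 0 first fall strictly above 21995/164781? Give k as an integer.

k = 5

obs 1: x=2 → posterior Dirichlet(9/4, 5/2, 13, 6/5)
obs 2: x=2 → posterior Dirichlet(9/4, 5/2, 14, 6/5)
obs 3: x=2 → posterior Dirichlet(9/4, 5/2, 15, 6/5)
obs 4: x=1 → posterior Dirichlet(9/4, 7/2, 15, 6/5)
obs 5: x=0 → posterior Dirichlet(13/4, 7/2, 15, 6/5)
obs 6: x=0 → posterior Dirichlet(17/4, 7/2, 15, 6/5)
obs 7: x=2 → posterior Dirichlet(17/4, 7/2, 16, 6/5)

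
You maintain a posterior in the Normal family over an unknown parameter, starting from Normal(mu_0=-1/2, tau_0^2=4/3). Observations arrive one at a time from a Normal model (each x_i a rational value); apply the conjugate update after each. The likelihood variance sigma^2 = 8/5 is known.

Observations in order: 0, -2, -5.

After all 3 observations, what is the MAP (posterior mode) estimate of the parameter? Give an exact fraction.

-38/21

obs 1: x=0 → posterior Normal(-3/11, 8/11)
obs 2: x=-2 → posterior Normal(-13/16, 1/2)
obs 3: x=-5 → posterior Normal(-38/21, 8/21)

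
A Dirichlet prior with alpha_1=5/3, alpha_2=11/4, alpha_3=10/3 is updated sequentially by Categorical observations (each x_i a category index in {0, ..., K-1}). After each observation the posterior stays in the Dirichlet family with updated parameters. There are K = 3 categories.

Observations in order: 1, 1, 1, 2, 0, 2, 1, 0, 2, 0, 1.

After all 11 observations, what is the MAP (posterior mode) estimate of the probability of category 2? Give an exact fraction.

64/189

obs 1: x=1 → posterior Dirichlet(5/3, 15/4, 10/3)
obs 2: x=1 → posterior Dirichlet(5/3, 19/4, 10/3)
obs 3: x=1 → posterior Dirichlet(5/3, 23/4, 10/3)
obs 4: x=2 → posterior Dirichlet(5/3, 23/4, 13/3)
obs 5: x=0 → posterior Dirichlet(8/3, 23/4, 13/3)
obs 6: x=2 → posterior Dirichlet(8/3, 23/4, 16/3)
obs 7: x=1 → posterior Dirichlet(8/3, 27/4, 16/3)
obs 8: x=0 → posterior Dirichlet(11/3, 27/4, 16/3)
obs 9: x=2 → posterior Dirichlet(11/3, 27/4, 19/3)
obs 10: x=0 → posterior Dirichlet(14/3, 27/4, 19/3)
obs 11: x=1 → posterior Dirichlet(14/3, 31/4, 19/3)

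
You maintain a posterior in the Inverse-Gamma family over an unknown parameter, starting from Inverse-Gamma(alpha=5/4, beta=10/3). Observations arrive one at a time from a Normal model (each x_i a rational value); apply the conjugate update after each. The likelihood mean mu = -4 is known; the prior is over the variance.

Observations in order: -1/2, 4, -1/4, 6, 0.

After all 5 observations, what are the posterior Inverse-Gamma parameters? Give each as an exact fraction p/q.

obs 1: x=-1/2 → posterior Inverse-Gamma(7/4, 227/24)
obs 2: x=4 → posterior Inverse-Gamma(9/4, 995/24)
obs 3: x=-1/4 → posterior Inverse-Gamma(11/4, 4655/96)
obs 4: x=6 → posterior Inverse-Gamma(13/4, 9455/96)
obs 5: x=0 → posterior Inverse-Gamma(15/4, 10223/96)

alpha=15/4, beta=10223/96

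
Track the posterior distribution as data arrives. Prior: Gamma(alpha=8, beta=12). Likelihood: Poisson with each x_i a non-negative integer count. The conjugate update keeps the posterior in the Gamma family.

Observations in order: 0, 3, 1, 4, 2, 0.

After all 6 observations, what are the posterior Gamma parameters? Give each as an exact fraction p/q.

alpha=18, beta=18

obs 1: x=0 → posterior Gamma(8, 13)
obs 2: x=3 → posterior Gamma(11, 14)
obs 3: x=1 → posterior Gamma(12, 15)
obs 4: x=4 → posterior Gamma(16, 16)
obs 5: x=2 → posterior Gamma(18, 17)
obs 6: x=0 → posterior Gamma(18, 18)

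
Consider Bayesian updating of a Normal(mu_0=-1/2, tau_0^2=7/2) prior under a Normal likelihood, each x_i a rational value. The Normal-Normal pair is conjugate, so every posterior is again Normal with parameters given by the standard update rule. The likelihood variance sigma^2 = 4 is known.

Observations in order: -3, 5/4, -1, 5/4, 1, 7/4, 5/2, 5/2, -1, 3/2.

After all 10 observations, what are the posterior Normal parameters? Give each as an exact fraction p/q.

mu_0=173/312, tau_0^2=14/39

obs 1: x=-3 → posterior Normal(-5/3, 28/15)
obs 2: x=5/4 → posterior Normal(-65/88, 14/11)
obs 3: x=-1 → posterior Normal(-93/116, 28/29)
obs 4: x=5/4 → posterior Normal(-29/72, 7/9)
obs 5: x=1 → posterior Normal(-15/86, 28/43)
obs 6: x=7/4 → posterior Normal(19/200, 14/25)
obs 7: x=5/2 → posterior Normal(89/228, 28/57)
obs 8: x=5/2 → posterior Normal(159/256, 7/16)
obs 9: x=-1 → posterior Normal(131/284, 28/71)
obs 10: x=3/2 → posterior Normal(173/312, 14/39)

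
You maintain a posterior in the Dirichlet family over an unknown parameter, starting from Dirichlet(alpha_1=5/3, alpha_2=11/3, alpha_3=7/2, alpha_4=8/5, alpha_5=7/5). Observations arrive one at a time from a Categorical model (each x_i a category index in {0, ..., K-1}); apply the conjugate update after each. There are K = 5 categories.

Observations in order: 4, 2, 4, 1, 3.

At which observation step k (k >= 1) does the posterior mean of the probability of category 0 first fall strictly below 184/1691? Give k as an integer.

obs 1: x=4 → posterior Dirichlet(5/3, 11/3, 7/2, 8/5, 12/5)
obs 2: x=2 → posterior Dirichlet(5/3, 11/3, 9/2, 8/5, 12/5)
obs 3: x=4 → posterior Dirichlet(5/3, 11/3, 9/2, 8/5, 17/5)
obs 4: x=1 → posterior Dirichlet(5/3, 14/3, 9/2, 8/5, 17/5)
obs 5: x=3 → posterior Dirichlet(5/3, 14/3, 9/2, 13/5, 17/5)

k = 4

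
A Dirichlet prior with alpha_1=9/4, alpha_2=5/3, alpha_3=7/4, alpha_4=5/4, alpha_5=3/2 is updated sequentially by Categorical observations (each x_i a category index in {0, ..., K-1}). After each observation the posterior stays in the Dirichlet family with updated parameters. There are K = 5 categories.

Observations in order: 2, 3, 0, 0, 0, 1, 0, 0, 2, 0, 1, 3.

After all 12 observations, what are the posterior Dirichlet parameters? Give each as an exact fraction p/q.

obs 1: x=2 → posterior Dirichlet(9/4, 5/3, 11/4, 5/4, 3/2)
obs 2: x=3 → posterior Dirichlet(9/4, 5/3, 11/4, 9/4, 3/2)
obs 3: x=0 → posterior Dirichlet(13/4, 5/3, 11/4, 9/4, 3/2)
obs 4: x=0 → posterior Dirichlet(17/4, 5/3, 11/4, 9/4, 3/2)
obs 5: x=0 → posterior Dirichlet(21/4, 5/3, 11/4, 9/4, 3/2)
obs 6: x=1 → posterior Dirichlet(21/4, 8/3, 11/4, 9/4, 3/2)
obs 7: x=0 → posterior Dirichlet(25/4, 8/3, 11/4, 9/4, 3/2)
obs 8: x=0 → posterior Dirichlet(29/4, 8/3, 11/4, 9/4, 3/2)
obs 9: x=2 → posterior Dirichlet(29/4, 8/3, 15/4, 9/4, 3/2)
obs 10: x=0 → posterior Dirichlet(33/4, 8/3, 15/4, 9/4, 3/2)
obs 11: x=1 → posterior Dirichlet(33/4, 11/3, 15/4, 9/4, 3/2)
obs 12: x=3 → posterior Dirichlet(33/4, 11/3, 15/4, 13/4, 3/2)

alpha_1=33/4, alpha_2=11/3, alpha_3=15/4, alpha_4=13/4, alpha_5=3/2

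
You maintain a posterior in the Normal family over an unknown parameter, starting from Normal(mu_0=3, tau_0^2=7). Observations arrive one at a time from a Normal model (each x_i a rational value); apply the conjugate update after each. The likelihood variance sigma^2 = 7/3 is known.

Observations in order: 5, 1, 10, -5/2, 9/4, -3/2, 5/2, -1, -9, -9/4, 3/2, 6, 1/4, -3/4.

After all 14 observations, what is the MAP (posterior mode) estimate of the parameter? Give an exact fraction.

obs 1: x=5 → posterior Normal(9/2, 7/4)
obs 2: x=1 → posterior Normal(3, 1)
obs 3: x=10 → posterior Normal(51/10, 7/10)
obs 4: x=-5/2 → posterior Normal(87/26, 7/13)
obs 5: x=9/4 → posterior Normal(201/64, 7/16)
obs 6: x=-3/2 → posterior Normal(183/76, 7/19)
obs 7: x=5/2 → posterior Normal(213/88, 7/22)
obs 8: x=-1 → posterior Normal(201/100, 7/25)
obs 9: x=-9 → posterior Normal(93/112, 1/4)
obs 10: x=-9/4 → posterior Normal(33/62, 7/31)
obs 11: x=3/2 → posterior Normal(21/34, 7/34)
obs 12: x=6 → posterior Normal(39/37, 7/37)
obs 13: x=1/4 → posterior Normal(159/160, 7/40)
obs 14: x=-3/4 → posterior Normal(75/86, 7/43)

75/86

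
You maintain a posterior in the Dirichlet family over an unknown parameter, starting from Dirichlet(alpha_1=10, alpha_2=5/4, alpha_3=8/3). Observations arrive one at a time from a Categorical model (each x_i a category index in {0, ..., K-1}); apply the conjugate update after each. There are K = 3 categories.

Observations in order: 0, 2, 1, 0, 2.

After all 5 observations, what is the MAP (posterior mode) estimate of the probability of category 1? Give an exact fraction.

15/191

obs 1: x=0 → posterior Dirichlet(11, 5/4, 8/3)
obs 2: x=2 → posterior Dirichlet(11, 5/4, 11/3)
obs 3: x=1 → posterior Dirichlet(11, 9/4, 11/3)
obs 4: x=0 → posterior Dirichlet(12, 9/4, 11/3)
obs 5: x=2 → posterior Dirichlet(12, 9/4, 14/3)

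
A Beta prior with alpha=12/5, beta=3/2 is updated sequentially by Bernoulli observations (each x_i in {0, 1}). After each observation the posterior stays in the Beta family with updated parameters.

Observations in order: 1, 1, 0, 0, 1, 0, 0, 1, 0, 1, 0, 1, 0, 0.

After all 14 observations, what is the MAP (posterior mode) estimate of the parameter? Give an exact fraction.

obs 1: x=1 → posterior Beta(17/5, 3/2)
obs 2: x=1 → posterior Beta(22/5, 3/2)
obs 3: x=0 → posterior Beta(22/5, 5/2)
obs 4: x=0 → posterior Beta(22/5, 7/2)
obs 5: x=1 → posterior Beta(27/5, 7/2)
obs 6: x=0 → posterior Beta(27/5, 9/2)
obs 7: x=0 → posterior Beta(27/5, 11/2)
obs 8: x=1 → posterior Beta(32/5, 11/2)
obs 9: x=0 → posterior Beta(32/5, 13/2)
obs 10: x=1 → posterior Beta(37/5, 13/2)
obs 11: x=0 → posterior Beta(37/5, 15/2)
obs 12: x=1 → posterior Beta(42/5, 15/2)
obs 13: x=0 → posterior Beta(42/5, 17/2)
obs 14: x=0 → posterior Beta(42/5, 19/2)

74/159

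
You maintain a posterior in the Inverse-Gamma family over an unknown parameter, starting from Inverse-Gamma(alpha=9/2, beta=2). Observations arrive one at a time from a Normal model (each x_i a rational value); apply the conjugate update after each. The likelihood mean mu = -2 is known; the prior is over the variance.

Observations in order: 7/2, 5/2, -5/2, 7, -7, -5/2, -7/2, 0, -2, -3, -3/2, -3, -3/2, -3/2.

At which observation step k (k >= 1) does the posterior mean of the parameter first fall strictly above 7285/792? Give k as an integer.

obs 1: x=7/2 → posterior Inverse-Gamma(5, 137/8)
obs 2: x=5/2 → posterior Inverse-Gamma(11/2, 109/4)
obs 3: x=-5/2 → posterior Inverse-Gamma(6, 219/8)
obs 4: x=7 → posterior Inverse-Gamma(13/2, 543/8)
obs 5: x=-7 → posterior Inverse-Gamma(7, 643/8)
obs 6: x=-5/2 → posterior Inverse-Gamma(15/2, 161/2)
obs 7: x=-7/2 → posterior Inverse-Gamma(8, 653/8)
obs 8: x=0 → posterior Inverse-Gamma(17/2, 669/8)
obs 9: x=-2 → posterior Inverse-Gamma(9, 669/8)
obs 10: x=-3 → posterior Inverse-Gamma(19/2, 673/8)
obs 11: x=-3/2 → posterior Inverse-Gamma(10, 337/4)
obs 12: x=-3 → posterior Inverse-Gamma(21/2, 339/4)
obs 13: x=-3/2 → posterior Inverse-Gamma(11, 679/8)
obs 14: x=-3/2 → posterior Inverse-Gamma(23/2, 85)

k = 4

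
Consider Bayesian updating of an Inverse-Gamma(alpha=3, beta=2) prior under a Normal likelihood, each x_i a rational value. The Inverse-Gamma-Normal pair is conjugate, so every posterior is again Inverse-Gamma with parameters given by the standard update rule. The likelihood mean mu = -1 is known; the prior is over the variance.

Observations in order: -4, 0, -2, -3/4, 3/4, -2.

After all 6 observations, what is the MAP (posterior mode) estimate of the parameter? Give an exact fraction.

153/112

obs 1: x=-4 → posterior Inverse-Gamma(7/2, 13/2)
obs 2: x=0 → posterior Inverse-Gamma(4, 7)
obs 3: x=-2 → posterior Inverse-Gamma(9/2, 15/2)
obs 4: x=-3/4 → posterior Inverse-Gamma(5, 241/32)
obs 5: x=3/4 → posterior Inverse-Gamma(11/2, 145/16)
obs 6: x=-2 → posterior Inverse-Gamma(6, 153/16)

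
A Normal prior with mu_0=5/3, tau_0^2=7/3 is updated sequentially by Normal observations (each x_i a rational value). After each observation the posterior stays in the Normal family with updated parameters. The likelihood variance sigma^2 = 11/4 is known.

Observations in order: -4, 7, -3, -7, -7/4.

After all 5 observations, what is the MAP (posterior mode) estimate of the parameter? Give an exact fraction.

-190/173

obs 1: x=-4 → posterior Normal(-57/61, 77/61)
obs 2: x=7 → posterior Normal(139/89, 77/89)
obs 3: x=-3 → posterior Normal(55/117, 77/117)
obs 4: x=-7 → posterior Normal(-141/145, 77/145)
obs 5: x=-7/4 → posterior Normal(-190/173, 77/173)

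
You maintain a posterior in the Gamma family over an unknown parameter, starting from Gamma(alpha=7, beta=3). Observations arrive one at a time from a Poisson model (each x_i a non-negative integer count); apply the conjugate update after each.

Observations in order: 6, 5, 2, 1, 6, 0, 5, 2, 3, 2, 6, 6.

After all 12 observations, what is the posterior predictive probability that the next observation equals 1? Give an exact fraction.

48778044766374793398110697228986509799142368137836456298828125/411376139330301510538742295639337626245683966408394965837152256

obs 1: x=6 → posterior Gamma(13, 4)
obs 2: x=5 → posterior Gamma(18, 5)
obs 3: x=2 → posterior Gamma(20, 6)
obs 4: x=1 → posterior Gamma(21, 7)
obs 5: x=6 → posterior Gamma(27, 8)
obs 6: x=0 → posterior Gamma(27, 9)
obs 7: x=5 → posterior Gamma(32, 10)
obs 8: x=2 → posterior Gamma(34, 11)
obs 9: x=3 → posterior Gamma(37, 12)
obs 10: x=2 → posterior Gamma(39, 13)
obs 11: x=6 → posterior Gamma(45, 14)
obs 12: x=6 → posterior Gamma(51, 15)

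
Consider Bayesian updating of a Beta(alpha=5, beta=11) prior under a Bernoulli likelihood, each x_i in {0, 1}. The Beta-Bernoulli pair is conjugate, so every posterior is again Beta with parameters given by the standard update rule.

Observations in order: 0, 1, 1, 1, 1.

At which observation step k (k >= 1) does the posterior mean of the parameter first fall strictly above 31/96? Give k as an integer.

obs 1: x=0 → posterior Beta(5, 12)
obs 2: x=1 → posterior Beta(6, 12)
obs 3: x=1 → posterior Beta(7, 12)
obs 4: x=1 → posterior Beta(8, 12)
obs 5: x=1 → posterior Beta(9, 12)

k = 2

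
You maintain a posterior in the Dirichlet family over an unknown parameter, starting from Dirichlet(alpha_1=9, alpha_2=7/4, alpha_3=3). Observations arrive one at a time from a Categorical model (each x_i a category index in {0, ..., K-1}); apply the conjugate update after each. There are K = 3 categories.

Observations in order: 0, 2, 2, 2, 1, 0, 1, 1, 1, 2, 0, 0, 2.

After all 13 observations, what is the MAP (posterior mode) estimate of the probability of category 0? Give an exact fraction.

obs 1: x=0 → posterior Dirichlet(10, 7/4, 3)
obs 2: x=2 → posterior Dirichlet(10, 7/4, 4)
obs 3: x=2 → posterior Dirichlet(10, 7/4, 5)
obs 4: x=2 → posterior Dirichlet(10, 7/4, 6)
obs 5: x=1 → posterior Dirichlet(10, 11/4, 6)
obs 6: x=0 → posterior Dirichlet(11, 11/4, 6)
obs 7: x=1 → posterior Dirichlet(11, 15/4, 6)
obs 8: x=1 → posterior Dirichlet(11, 19/4, 6)
obs 9: x=1 → posterior Dirichlet(11, 23/4, 6)
obs 10: x=2 → posterior Dirichlet(11, 23/4, 7)
obs 11: x=0 → posterior Dirichlet(12, 23/4, 7)
obs 12: x=0 → posterior Dirichlet(13, 23/4, 7)
obs 13: x=2 → posterior Dirichlet(13, 23/4, 8)

48/95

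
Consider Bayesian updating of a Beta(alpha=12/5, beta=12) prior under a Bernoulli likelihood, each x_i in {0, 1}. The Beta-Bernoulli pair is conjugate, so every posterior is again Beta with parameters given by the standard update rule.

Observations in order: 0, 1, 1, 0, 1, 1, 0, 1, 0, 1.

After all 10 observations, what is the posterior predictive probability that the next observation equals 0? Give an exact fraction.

40/61

obs 1: x=0 → posterior Beta(12/5, 13)
obs 2: x=1 → posterior Beta(17/5, 13)
obs 3: x=1 → posterior Beta(22/5, 13)
obs 4: x=0 → posterior Beta(22/5, 14)
obs 5: x=1 → posterior Beta(27/5, 14)
obs 6: x=1 → posterior Beta(32/5, 14)
obs 7: x=0 → posterior Beta(32/5, 15)
obs 8: x=1 → posterior Beta(37/5, 15)
obs 9: x=0 → posterior Beta(37/5, 16)
obs 10: x=1 → posterior Beta(42/5, 16)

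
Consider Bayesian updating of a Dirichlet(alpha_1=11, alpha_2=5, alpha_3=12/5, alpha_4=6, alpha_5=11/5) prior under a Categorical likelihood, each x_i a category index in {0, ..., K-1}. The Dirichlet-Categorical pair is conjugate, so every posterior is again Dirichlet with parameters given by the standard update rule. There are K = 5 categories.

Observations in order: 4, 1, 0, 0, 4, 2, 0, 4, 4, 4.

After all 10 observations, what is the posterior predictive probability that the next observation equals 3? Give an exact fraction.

obs 1: x=4 → posterior Dirichlet(11, 5, 12/5, 6, 16/5)
obs 2: x=1 → posterior Dirichlet(11, 6, 12/5, 6, 16/5)
obs 3: x=0 → posterior Dirichlet(12, 6, 12/5, 6, 16/5)
obs 4: x=0 → posterior Dirichlet(13, 6, 12/5, 6, 16/5)
obs 5: x=4 → posterior Dirichlet(13, 6, 12/5, 6, 21/5)
obs 6: x=2 → posterior Dirichlet(13, 6, 17/5, 6, 21/5)
obs 7: x=0 → posterior Dirichlet(14, 6, 17/5, 6, 21/5)
obs 8: x=4 → posterior Dirichlet(14, 6, 17/5, 6, 26/5)
obs 9: x=4 → posterior Dirichlet(14, 6, 17/5, 6, 31/5)
obs 10: x=4 → posterior Dirichlet(14, 6, 17/5, 6, 36/5)

10/61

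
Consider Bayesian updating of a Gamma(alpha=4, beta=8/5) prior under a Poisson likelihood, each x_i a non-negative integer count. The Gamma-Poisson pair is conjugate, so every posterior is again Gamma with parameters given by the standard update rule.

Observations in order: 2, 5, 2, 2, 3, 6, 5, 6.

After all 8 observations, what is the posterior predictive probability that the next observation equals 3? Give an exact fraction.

67728949555704090455876557609181053449461803484605950543790080000/333029760332744216091776918110648730161858794604411779930898389289

obs 1: x=2 → posterior Gamma(6, 13/5)
obs 2: x=5 → posterior Gamma(11, 18/5)
obs 3: x=2 → posterior Gamma(13, 23/5)
obs 4: x=2 → posterior Gamma(15, 28/5)
obs 5: x=3 → posterior Gamma(18, 33/5)
obs 6: x=6 → posterior Gamma(24, 38/5)
obs 7: x=5 → posterior Gamma(29, 43/5)
obs 8: x=6 → posterior Gamma(35, 48/5)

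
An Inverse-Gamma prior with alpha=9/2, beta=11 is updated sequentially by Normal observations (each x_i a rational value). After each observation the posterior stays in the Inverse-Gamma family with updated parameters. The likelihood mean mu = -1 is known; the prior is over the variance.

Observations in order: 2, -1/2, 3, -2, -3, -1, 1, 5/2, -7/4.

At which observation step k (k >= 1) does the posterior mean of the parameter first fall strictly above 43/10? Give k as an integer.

obs 1: x=2 → posterior Inverse-Gamma(5, 31/2)
obs 2: x=-1/2 → posterior Inverse-Gamma(11/2, 125/8)
obs 3: x=3 → posterior Inverse-Gamma(6, 189/8)
obs 4: x=-2 → posterior Inverse-Gamma(13/2, 193/8)
obs 5: x=-3 → posterior Inverse-Gamma(7, 209/8)
obs 6: x=-1 → posterior Inverse-Gamma(15/2, 209/8)
obs 7: x=1 → posterior Inverse-Gamma(8, 225/8)
obs 8: x=5/2 → posterior Inverse-Gamma(17/2, 137/4)
obs 9: x=-7/4 → posterior Inverse-Gamma(9, 1105/32)

k = 3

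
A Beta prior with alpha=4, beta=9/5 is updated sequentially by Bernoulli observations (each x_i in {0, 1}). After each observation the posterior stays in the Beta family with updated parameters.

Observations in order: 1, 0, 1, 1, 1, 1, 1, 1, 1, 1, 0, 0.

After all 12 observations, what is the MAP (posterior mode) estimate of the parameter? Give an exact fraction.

obs 1: x=1 → posterior Beta(5, 9/5)
obs 2: x=0 → posterior Beta(5, 14/5)
obs 3: x=1 → posterior Beta(6, 14/5)
obs 4: x=1 → posterior Beta(7, 14/5)
obs 5: x=1 → posterior Beta(8, 14/5)
obs 6: x=1 → posterior Beta(9, 14/5)
obs 7: x=1 → posterior Beta(10, 14/5)
obs 8: x=1 → posterior Beta(11, 14/5)
obs 9: x=1 → posterior Beta(12, 14/5)
obs 10: x=1 → posterior Beta(13, 14/5)
obs 11: x=0 → posterior Beta(13, 19/5)
obs 12: x=0 → posterior Beta(13, 24/5)

60/79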